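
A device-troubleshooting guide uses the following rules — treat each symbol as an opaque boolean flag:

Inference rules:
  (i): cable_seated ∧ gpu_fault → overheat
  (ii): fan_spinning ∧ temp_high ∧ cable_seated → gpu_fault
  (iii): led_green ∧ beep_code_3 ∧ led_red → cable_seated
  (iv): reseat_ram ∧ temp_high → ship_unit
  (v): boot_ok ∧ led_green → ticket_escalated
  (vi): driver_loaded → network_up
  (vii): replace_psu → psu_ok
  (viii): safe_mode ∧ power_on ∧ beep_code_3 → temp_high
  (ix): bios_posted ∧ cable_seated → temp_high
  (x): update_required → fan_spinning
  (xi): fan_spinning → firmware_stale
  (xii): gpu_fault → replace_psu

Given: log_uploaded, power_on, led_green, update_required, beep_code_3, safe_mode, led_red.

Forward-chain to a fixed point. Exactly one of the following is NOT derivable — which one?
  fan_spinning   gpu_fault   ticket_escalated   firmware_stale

ticket_escalated

Round 1: (iii) [led_green ∧ beep_code_3 ∧ led_red → cable_seated]; (viii) [safe_mode ∧ power_on ∧ beep_code_3 → temp_high]; (x) [update_required → fan_spinning]. New: cable_seated, temp_high, fan_spinning.
Round 2: (ii) [fan_spinning ∧ temp_high ∧ cable_seated → gpu_fault]; (xi) [fan_spinning → firmware_stale]. New: gpu_fault, firmware_stale.
Round 3: (i) [cable_seated ∧ gpu_fault → overheat]; (xii) [gpu_fault → replace_psu]. New: overheat, replace_psu.
Round 4: (vii) [replace_psu → psu_ok]. New: psu_ok.
Derived: fan_spinning (round 1), firmware_stale (round 2), gpu_fault (round 2). ticket_escalated never appears in any round.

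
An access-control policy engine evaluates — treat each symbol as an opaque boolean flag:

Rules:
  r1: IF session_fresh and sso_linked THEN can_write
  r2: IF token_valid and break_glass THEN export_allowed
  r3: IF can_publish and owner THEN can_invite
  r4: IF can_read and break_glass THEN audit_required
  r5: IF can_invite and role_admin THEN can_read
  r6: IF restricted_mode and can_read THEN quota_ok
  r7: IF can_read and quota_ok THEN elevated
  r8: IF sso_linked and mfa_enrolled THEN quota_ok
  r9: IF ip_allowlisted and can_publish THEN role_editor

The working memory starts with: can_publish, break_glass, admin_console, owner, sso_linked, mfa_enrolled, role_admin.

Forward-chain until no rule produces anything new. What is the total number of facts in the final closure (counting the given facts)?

12

Round 1: r3 [IF can_publish and owner THEN can_invite]; r8 [IF sso_linked and mfa_enrolled THEN quota_ok]. New: can_invite, quota_ok.
Round 2: r5 [IF can_invite and role_admin THEN can_read]. New: can_read.
Round 3: r4 [IF can_read and break_glass THEN audit_required]; r7 [IF can_read and quota_ok THEN elevated]. New: audit_required, elevated.
Closure: {admin_console, audit_required, break_glass, can_invite, can_publish, can_read, elevated, mfa_enrolled, owner, quota_ok, role_admin, sso_linked} — 12 facts.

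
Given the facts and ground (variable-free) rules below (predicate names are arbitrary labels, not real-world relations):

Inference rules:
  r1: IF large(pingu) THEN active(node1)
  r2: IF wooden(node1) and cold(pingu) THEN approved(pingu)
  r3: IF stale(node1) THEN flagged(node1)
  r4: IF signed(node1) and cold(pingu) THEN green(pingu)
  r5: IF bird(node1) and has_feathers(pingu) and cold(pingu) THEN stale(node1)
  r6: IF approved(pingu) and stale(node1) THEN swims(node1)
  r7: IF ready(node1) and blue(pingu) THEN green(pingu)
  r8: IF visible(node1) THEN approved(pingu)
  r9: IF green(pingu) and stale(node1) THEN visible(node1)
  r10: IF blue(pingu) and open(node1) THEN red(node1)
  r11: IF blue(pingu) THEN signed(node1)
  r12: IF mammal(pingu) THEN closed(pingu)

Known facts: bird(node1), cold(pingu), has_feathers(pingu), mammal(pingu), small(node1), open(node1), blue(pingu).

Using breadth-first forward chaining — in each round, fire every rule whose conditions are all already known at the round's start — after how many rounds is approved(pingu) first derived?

Round 1 — r5, r10, r11, r12, derive stale(node1), red(node1), signed(node1), closed(pingu).
Round 2 — r3, r4, derive flagged(node1), green(pingu).
Round 3 — r9, derive visible(node1).
Round 4 — r8, derive approved(pingu).
approved(pingu) first appears in round 4.

4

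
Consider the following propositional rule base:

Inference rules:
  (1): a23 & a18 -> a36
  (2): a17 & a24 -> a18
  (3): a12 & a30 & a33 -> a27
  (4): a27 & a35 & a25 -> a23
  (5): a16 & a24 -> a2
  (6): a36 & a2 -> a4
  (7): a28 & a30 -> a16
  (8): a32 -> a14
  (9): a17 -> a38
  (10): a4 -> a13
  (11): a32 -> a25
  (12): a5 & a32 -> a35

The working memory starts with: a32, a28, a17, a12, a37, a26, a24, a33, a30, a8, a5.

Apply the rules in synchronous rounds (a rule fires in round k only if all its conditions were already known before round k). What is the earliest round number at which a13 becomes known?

5

Round 1: (2) [a17 & a24 -> a18]; (3) [a12 & a30 & a33 -> a27]; (7) [a28 & a30 -> a16]; (8) [a32 -> a14]; (9) [a17 -> a38]; (11) [a32 -> a25]; (12) [a5 & a32 -> a35]. New: a18, a27, a16, a14, a38, a25, a35.
Round 2: (4) [a27 & a35 & a25 -> a23]; (5) [a16 & a24 -> a2]. New: a23, a2.
Round 3: (1) [a23 & a18 -> a36]. New: a36.
Round 4: (6) [a36 & a2 -> a4]. New: a4.
Round 5: (10) [a4 -> a13]. New: a13.
a13 first appears in round 5.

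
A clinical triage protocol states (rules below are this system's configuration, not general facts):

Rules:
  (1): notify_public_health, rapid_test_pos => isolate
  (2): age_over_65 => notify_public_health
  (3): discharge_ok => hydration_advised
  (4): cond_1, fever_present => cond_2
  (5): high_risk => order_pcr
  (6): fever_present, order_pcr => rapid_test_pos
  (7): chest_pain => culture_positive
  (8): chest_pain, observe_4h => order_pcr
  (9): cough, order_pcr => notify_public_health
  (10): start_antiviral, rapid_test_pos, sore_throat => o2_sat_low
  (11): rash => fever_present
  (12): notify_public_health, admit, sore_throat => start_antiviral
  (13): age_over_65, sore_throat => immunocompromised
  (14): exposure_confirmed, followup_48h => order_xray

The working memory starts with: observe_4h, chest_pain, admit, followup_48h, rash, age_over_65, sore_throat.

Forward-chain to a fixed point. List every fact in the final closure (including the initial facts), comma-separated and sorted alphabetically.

Round 1: (2) [age_over_65 => notify_public_health]; (7) [chest_pain => culture_positive]; (8) [chest_pain, observe_4h => order_pcr]; (11) [rash => fever_present]; (13) [age_over_65, sore_throat => immunocompromised]. Adds notify_public_health, culture_positive, order_pcr, fever_present, immunocompromised.
Round 2: (6) [fever_present, order_pcr => rapid_test_pos]; (12) [notify_public_health, admit, sore_throat => start_antiviral]. Adds rapid_test_pos, start_antiviral.
Round 3: (1) [notify_public_health, rapid_test_pos => isolate]; (10) [start_antiviral, rapid_test_pos, sore_throat => o2_sat_low]. Adds isolate, o2_sat_low.

admit, age_over_65, chest_pain, culture_positive, fever_present, followup_48h, immunocompromised, isolate, notify_public_health, o2_sat_low, observe_4h, order_pcr, rapid_test_pos, rash, sore_throat, start_antiviral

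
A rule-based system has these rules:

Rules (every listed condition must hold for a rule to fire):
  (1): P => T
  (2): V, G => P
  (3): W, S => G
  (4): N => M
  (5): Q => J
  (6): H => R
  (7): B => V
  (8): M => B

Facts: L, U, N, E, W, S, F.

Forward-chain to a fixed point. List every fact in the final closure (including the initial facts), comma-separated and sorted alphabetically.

Round 1 fires (3), (4), giving G, M.
Round 2 fires (8), giving B.
Round 3 fires (7), giving V.
Round 4 fires (2), giving P.
Round 5 fires (1), giving T.

B, E, F, G, L, M, N, P, S, T, U, V, W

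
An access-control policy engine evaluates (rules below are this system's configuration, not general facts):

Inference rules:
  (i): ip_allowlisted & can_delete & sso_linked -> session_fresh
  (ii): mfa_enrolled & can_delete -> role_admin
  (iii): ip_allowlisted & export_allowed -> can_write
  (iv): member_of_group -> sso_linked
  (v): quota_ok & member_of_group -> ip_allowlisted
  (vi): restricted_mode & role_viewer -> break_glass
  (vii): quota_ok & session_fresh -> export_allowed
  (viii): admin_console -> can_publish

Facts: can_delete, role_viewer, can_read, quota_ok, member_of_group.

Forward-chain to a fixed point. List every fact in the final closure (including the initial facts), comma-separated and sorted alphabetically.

can_delete, can_read, can_write, export_allowed, ip_allowlisted, member_of_group, quota_ok, role_viewer, session_fresh, sso_linked

Round 1: (iv) [member_of_group -> sso_linked]; (v) [quota_ok & member_of_group -> ip_allowlisted]. New: sso_linked, ip_allowlisted.
Round 2: (i) [ip_allowlisted & can_delete & sso_linked -> session_fresh]. New: session_fresh.
Round 3: (vii) [quota_ok & session_fresh -> export_allowed]. New: export_allowed.
Round 4: (iii) [ip_allowlisted & export_allowed -> can_write]. New: can_write.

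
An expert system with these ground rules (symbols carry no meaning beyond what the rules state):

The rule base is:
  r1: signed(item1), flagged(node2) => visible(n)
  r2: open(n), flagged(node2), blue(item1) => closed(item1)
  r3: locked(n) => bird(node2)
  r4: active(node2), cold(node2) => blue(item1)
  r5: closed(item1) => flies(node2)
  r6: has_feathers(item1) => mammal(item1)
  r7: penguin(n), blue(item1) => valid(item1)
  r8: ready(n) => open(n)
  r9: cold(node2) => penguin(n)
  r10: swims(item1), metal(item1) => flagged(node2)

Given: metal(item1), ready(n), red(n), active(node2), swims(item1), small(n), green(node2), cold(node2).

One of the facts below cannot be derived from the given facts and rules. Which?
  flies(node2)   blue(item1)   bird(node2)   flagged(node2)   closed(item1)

bird(node2)

Round 1 — r4, r8, r9, r10, derive blue(item1), open(n), penguin(n), flagged(node2).
Round 2 — r2, r7, derive closed(item1), valid(item1).
Round 3 — r5, derive flies(node2).
Derived: closed(item1) (round 2), blue(item1) (round 1), flies(node2) (round 3), flagged(node2) (round 1). bird(node2) never appears in any round.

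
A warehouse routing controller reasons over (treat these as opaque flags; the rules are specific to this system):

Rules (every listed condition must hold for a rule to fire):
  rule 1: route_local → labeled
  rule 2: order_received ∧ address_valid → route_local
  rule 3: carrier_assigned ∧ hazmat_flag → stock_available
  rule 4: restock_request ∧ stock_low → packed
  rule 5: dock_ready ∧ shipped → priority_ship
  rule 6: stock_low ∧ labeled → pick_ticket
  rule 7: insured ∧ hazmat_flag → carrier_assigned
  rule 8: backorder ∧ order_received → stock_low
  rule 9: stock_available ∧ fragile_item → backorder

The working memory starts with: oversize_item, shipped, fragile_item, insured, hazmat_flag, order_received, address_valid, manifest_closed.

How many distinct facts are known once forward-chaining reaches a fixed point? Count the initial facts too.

Round 1 fires rule 2, rule 7, giving route_local, carrier_assigned.
Round 2 fires rule 1, rule 3, giving labeled, stock_available.
Round 3 fires rule 9, giving backorder.
Round 4 fires rule 8, giving stock_low.
Round 5 fires rule 6, giving pick_ticket.
Closure: {address_valid, backorder, carrier_assigned, fragile_item, hazmat_flag, insured, labeled, manifest_closed, order_received, oversize_item, pick_ticket, route_local, shipped, stock_available, stock_low} — 15 facts.

15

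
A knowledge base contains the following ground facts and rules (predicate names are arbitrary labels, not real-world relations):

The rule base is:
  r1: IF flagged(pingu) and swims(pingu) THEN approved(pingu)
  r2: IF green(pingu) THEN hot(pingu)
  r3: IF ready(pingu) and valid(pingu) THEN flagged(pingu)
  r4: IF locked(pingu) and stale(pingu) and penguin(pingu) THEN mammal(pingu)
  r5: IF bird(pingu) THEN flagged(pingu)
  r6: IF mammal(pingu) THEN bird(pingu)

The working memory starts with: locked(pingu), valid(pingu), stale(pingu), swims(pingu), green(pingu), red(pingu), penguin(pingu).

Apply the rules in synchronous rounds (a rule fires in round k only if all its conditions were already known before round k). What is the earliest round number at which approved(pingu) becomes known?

4

Round 1: r2 [IF green(pingu) THEN hot(pingu)]; r4 [IF locked(pingu) and stale(pingu) and penguin(pingu) THEN mammal(pingu)]. New: hot(pingu), mammal(pingu).
Round 2: r6 [IF mammal(pingu) THEN bird(pingu)]. New: bird(pingu).
Round 3: r5 [IF bird(pingu) THEN flagged(pingu)]. New: flagged(pingu).
Round 4: r1 [IF flagged(pingu) and swims(pingu) THEN approved(pingu)]. New: approved(pingu).
approved(pingu) first appears in round 4.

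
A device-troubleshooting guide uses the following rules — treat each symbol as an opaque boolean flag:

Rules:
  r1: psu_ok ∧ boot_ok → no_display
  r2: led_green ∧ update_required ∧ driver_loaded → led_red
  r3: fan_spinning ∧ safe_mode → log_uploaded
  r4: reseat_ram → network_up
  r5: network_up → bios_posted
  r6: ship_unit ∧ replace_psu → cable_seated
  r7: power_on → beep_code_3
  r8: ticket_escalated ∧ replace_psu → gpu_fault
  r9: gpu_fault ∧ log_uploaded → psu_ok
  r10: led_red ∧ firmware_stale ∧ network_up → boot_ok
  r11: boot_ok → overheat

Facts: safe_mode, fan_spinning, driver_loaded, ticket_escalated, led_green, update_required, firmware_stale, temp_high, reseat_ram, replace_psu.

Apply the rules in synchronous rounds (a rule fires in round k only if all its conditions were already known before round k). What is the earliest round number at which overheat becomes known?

[1] r2 [led_green ∧ update_required ∧ driver_loaded → led_red]; r3 [fan_spinning ∧ safe_mode → log_uploaded]; r4 [reseat_ram → network_up]; r8 [ticket_escalated ∧ replace_psu → gpu_fault]. ⇒ new: led_red, log_uploaded, network_up, gpu_fault.
[2] r5 [network_up → bios_posted]; r9 [gpu_fault ∧ log_uploaded → psu_ok]; r10 [led_red ∧ firmware_stale ∧ network_up → boot_ok]. ⇒ new: bios_posted, psu_ok, boot_ok.
[3] r1 [psu_ok ∧ boot_ok → no_display]; r11 [boot_ok → overheat]. ⇒ new: no_display, overheat.
overheat first appears in round 3.

3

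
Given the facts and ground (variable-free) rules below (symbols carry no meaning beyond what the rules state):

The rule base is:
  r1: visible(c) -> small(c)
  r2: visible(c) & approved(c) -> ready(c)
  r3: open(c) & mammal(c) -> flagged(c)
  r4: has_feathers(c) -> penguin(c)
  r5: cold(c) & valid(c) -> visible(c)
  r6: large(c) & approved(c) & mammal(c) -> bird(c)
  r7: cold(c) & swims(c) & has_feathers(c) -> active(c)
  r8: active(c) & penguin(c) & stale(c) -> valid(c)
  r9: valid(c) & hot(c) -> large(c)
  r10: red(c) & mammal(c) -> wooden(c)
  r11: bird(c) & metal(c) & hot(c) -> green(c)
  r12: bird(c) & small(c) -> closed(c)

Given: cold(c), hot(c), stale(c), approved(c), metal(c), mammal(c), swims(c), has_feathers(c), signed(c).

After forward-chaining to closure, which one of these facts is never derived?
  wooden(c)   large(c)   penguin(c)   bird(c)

wooden(c)

Round 1 — r4, r7, derive penguin(c), active(c).
Round 2 — r8, derive valid(c).
Round 3 — r5, r9, derive visible(c), large(c).
Round 4 — r1, r2, r6, derive small(c), ready(c), bird(c).
Round 5 — r11, r12, derive green(c), closed(c).
Derived: large(c) (round 3), penguin(c) (round 1), bird(c) (round 4). wooden(c) never appears in any round.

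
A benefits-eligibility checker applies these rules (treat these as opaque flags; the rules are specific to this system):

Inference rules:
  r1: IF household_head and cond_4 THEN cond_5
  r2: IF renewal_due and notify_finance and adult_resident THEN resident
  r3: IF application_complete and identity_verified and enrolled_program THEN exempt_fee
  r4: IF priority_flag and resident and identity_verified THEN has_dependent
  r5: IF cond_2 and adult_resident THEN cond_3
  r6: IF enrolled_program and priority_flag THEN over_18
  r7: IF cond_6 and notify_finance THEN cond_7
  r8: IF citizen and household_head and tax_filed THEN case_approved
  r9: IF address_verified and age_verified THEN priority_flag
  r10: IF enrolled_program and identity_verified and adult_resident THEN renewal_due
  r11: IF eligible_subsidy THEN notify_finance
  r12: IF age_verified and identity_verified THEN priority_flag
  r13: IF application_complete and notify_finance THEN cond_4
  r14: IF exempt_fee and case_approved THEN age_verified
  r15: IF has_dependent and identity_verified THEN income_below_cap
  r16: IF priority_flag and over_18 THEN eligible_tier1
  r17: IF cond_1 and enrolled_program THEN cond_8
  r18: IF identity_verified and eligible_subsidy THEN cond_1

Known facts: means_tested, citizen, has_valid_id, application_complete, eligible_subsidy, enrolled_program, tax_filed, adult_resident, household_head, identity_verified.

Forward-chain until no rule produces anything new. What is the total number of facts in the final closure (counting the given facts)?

25

Round 1: r3 [IF application_complete and identity_verified and enrolled_program THEN exempt_fee]; r8 [IF citizen and household_head and tax_filed THEN case_approved]; r10 [IF enrolled_program and identity_verified and adult_resident THEN renewal_due]; r11 [IF eligible_subsidy THEN notify_finance]; r18 [IF identity_verified and eligible_subsidy THEN cond_1]. New: exempt_fee, case_approved, renewal_due, notify_finance, cond_1.
Round 2: r2 [IF renewal_due and notify_finance and adult_resident THEN resident]; r13 [IF application_complete and notify_finance THEN cond_4]; r14 [IF exempt_fee and case_approved THEN age_verified]; r17 [IF cond_1 and enrolled_program THEN cond_8]. New: resident, cond_4, age_verified, cond_8.
Round 3: r1 [IF household_head and cond_4 THEN cond_5]; r12 [IF age_verified and identity_verified THEN priority_flag]. New: cond_5, priority_flag.
Round 4: r4 [IF priority_flag and resident and identity_verified THEN has_dependent]; r6 [IF enrolled_program and priority_flag THEN over_18]. New: has_dependent, over_18.
Round 5: r15 [IF has_dependent and identity_verified THEN income_below_cap]; r16 [IF priority_flag and over_18 THEN eligible_tier1]. New: income_below_cap, eligible_tier1.
Closure: {adult_resident, age_verified, application_complete, case_approved, citizen, cond_1, cond_4, cond_5, cond_8, eligible_subsidy, eligible_tier1, enrolled_program, exempt_fee, has_dependent, has_valid_id, household_head, identity_verified, income_below_cap, means_tested, notify_finance, over_18, priority_flag, renewal_due, resident, tax_filed} — 25 facts.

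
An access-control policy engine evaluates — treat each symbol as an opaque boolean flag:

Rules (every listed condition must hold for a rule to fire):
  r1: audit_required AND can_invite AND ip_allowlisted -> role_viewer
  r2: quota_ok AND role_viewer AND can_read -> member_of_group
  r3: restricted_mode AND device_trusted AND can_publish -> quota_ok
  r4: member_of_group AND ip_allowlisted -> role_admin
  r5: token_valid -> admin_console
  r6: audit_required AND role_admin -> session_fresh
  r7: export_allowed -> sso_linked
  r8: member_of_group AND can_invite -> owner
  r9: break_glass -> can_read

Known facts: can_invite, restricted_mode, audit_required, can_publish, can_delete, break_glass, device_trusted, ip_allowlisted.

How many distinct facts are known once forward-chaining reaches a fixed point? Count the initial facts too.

15

Round 1 — r1, r3, r9, derive role_viewer, quota_ok, can_read.
Round 2 — r2, derive member_of_group.
Round 3 — r4, r8, derive role_admin, owner.
Round 4 — r6, derive session_fresh.
Closure: {audit_required, break_glass, can_delete, can_invite, can_publish, can_read, device_trusted, ip_allowlisted, member_of_group, owner, quota_ok, restricted_mode, role_admin, role_viewer, session_fresh} — 15 facts.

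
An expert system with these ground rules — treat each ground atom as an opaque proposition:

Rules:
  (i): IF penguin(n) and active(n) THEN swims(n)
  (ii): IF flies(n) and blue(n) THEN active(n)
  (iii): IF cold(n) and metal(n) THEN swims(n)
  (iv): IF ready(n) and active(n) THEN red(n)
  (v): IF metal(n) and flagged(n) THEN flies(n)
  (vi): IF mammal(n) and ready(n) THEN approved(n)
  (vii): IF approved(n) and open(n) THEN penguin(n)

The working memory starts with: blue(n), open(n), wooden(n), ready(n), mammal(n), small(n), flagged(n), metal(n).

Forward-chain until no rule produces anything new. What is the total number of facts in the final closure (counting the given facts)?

Round 1: (v) [IF metal(n) and flagged(n) THEN flies(n)]; (vi) [IF mammal(n) and ready(n) THEN approved(n)]. New: flies(n), approved(n).
Round 2: (ii) [IF flies(n) and blue(n) THEN active(n)]; (vii) [IF approved(n) and open(n) THEN penguin(n)]. New: active(n), penguin(n).
Round 3: (i) [IF penguin(n) and active(n) THEN swims(n)]; (iv) [IF ready(n) and active(n) THEN red(n)]. New: swims(n), red(n).
Closure: {active(n), approved(n), blue(n), flagged(n), flies(n), mammal(n), metal(n), open(n), penguin(n), ready(n), red(n), small(n), swims(n), wooden(n)} — 14 facts.

14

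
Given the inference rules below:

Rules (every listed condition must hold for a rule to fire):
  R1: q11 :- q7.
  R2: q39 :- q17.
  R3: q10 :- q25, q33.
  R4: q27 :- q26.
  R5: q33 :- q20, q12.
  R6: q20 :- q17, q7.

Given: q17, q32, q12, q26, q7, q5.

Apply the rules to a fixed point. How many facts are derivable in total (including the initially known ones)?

11

Round 1 fires R1, R2, R4, R6, giving q11, q39, q27, q20.
Round 2 fires R5, giving q33.
Closure: {q11, q12, q17, q20, q26, q27, q32, q33, q39, q5, q7} — 11 facts.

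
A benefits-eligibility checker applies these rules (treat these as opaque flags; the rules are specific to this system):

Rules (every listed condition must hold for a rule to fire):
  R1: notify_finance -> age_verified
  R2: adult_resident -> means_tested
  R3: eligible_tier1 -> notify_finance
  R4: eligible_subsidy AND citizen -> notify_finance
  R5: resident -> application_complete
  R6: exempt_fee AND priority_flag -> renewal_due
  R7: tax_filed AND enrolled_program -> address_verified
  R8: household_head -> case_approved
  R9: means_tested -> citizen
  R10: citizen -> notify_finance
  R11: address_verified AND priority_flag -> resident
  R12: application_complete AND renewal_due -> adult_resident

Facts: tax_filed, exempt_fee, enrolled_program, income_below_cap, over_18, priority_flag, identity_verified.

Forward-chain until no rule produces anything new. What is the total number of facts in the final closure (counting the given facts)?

16

Round 1 — R6, R7, derive renewal_due, address_verified.
Round 2 — R11, derive resident.
Round 3 — R5, derive application_complete.
Round 4 — R12, derive adult_resident.
Round 5 — R2, derive means_tested.
Round 6 — R9, derive citizen.
Round 7 — R10, derive notify_finance.
Round 8 — R1, derive age_verified.
Closure: {address_verified, adult_resident, age_verified, application_complete, citizen, enrolled_program, exempt_fee, identity_verified, income_below_cap, means_tested, notify_finance, over_18, priority_flag, renewal_due, resident, tax_filed} — 16 facts.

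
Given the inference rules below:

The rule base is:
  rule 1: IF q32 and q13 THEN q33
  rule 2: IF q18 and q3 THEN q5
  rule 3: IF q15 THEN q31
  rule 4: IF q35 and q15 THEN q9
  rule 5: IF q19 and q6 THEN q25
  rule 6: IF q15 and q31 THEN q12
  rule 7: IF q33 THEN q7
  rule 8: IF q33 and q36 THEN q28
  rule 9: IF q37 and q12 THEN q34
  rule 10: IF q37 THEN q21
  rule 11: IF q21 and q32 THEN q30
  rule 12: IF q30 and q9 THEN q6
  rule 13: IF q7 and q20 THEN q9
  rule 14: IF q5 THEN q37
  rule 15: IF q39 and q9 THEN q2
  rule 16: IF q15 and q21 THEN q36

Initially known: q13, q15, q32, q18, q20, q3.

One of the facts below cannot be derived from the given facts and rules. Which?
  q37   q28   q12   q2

q2

Round 1 — rule 1, rule 2, rule 3, derive q33, q5, q31.
Round 2 — rule 6, rule 7, rule 14, derive q12, q7, q37.
Round 3 — rule 9, rule 10, rule 13, derive q34, q21, q9.
Round 4 — rule 11, rule 16, derive q30, q36.
Round 5 — rule 8, rule 12, derive q28, q6.
Derived: q28 (round 5), q12 (round 2), q37 (round 2). q2 never appears in any round.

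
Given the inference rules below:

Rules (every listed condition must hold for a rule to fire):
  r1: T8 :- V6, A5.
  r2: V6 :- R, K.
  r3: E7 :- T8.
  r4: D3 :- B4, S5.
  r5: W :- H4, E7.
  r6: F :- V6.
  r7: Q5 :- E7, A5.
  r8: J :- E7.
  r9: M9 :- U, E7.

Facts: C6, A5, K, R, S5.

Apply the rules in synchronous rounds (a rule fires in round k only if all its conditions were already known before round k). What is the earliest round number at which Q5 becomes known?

[1] r2 [V6 :- R, K.]. ⇒ new: V6.
[2] r1 [T8 :- V6, A5.]; r6 [F :- V6.]. ⇒ new: T8, F.
[3] r3 [E7 :- T8.]. ⇒ new: E7.
[4] r7 [Q5 :- E7, A5.]; r8 [J :- E7.]. ⇒ new: Q5, J.
Q5 first appears in round 4.

4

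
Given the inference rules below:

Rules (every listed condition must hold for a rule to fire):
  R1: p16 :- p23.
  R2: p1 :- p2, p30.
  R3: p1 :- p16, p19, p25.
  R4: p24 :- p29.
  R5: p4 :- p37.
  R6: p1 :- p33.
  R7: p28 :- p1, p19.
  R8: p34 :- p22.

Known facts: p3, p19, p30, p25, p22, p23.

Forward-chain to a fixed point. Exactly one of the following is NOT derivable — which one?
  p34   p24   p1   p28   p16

Round 1 fires R1, R8, giving p16, p34.
Round 2 fires R3, giving p1.
Round 3 fires R7, giving p28.
Derived: p16 (round 1), p34 (round 1), p1 (round 2), p28 (round 3). p24 never appears in any round.

p24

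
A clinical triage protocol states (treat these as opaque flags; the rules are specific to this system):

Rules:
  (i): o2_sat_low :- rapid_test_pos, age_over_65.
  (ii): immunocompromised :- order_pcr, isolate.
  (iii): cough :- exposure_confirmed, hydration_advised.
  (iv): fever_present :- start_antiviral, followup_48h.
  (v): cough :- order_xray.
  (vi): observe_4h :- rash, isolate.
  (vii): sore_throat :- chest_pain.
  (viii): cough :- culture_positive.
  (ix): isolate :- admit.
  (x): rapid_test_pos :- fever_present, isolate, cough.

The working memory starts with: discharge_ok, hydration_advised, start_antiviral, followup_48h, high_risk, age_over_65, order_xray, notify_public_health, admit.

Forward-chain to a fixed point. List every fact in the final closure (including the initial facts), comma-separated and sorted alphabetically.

admit, age_over_65, cough, discharge_ok, fever_present, followup_48h, high_risk, hydration_advised, isolate, notify_public_health, o2_sat_low, order_xray, rapid_test_pos, start_antiviral

Round 1: (iv) [fever_present :- start_antiviral, followup_48h.]; (v) [cough :- order_xray.]; (ix) [isolate :- admit.]. New: fever_present, cough, isolate.
Round 2: (x) [rapid_test_pos :- fever_present, isolate, cough.]. New: rapid_test_pos.
Round 3: (i) [o2_sat_low :- rapid_test_pos, age_over_65.]. New: o2_sat_low.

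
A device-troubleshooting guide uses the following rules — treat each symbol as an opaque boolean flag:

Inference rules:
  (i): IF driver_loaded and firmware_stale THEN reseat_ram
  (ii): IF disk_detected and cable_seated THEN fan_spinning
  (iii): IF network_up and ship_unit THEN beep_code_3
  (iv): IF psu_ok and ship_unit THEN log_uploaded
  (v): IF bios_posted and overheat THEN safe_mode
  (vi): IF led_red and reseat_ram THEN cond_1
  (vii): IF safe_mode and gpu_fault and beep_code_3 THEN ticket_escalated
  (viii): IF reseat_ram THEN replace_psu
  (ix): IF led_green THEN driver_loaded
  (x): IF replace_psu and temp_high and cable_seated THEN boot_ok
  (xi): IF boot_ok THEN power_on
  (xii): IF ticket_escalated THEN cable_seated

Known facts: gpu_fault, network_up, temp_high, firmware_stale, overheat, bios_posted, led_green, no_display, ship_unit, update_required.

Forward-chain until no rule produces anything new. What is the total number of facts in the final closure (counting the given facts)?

Round 1: (iii) [IF network_up and ship_unit THEN beep_code_3]; (v) [IF bios_posted and overheat THEN safe_mode]; (ix) [IF led_green THEN driver_loaded]. Adds beep_code_3, safe_mode, driver_loaded.
Round 2: (i) [IF driver_loaded and firmware_stale THEN reseat_ram]; (vii) [IF safe_mode and gpu_fault and beep_code_3 THEN ticket_escalated]. Adds reseat_ram, ticket_escalated.
Round 3: (viii) [IF reseat_ram THEN replace_psu]; (xii) [IF ticket_escalated THEN cable_seated]. Adds replace_psu, cable_seated.
Round 4: (x) [IF replace_psu and temp_high and cable_seated THEN boot_ok]. Adds boot_ok.
Round 5: (xi) [IF boot_ok THEN power_on]. Adds power_on.
Closure: {beep_code_3, bios_posted, boot_ok, cable_seated, driver_loaded, firmware_stale, gpu_fault, led_green, network_up, no_display, overheat, power_on, replace_psu, reseat_ram, safe_mode, ship_unit, temp_high, ticket_escalated, update_required} — 19 facts.

19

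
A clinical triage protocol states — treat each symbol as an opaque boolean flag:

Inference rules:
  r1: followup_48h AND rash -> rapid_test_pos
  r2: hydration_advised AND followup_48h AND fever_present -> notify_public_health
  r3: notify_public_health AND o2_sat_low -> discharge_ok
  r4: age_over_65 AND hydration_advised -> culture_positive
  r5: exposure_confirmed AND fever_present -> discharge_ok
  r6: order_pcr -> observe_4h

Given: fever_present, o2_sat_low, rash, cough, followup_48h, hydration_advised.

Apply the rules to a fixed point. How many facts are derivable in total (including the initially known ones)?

Round 1 — r1, r2, derive rapid_test_pos, notify_public_health.
Round 2 — r3, derive discharge_ok.
Closure: {cough, discharge_ok, fever_present, followup_48h, hydration_advised, notify_public_health, o2_sat_low, rapid_test_pos, rash} — 9 facts.

9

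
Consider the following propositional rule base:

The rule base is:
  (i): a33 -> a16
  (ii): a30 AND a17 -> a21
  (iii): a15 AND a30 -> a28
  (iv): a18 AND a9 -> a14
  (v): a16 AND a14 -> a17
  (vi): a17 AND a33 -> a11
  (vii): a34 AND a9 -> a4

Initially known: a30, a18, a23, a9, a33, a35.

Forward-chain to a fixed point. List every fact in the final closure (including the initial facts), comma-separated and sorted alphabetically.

[1] (i) [a33 -> a16]; (iv) [a18 AND a9 -> a14]. ⇒ new: a16, a14.
[2] (v) [a16 AND a14 -> a17]. ⇒ new: a17.
[3] (ii) [a30 AND a17 -> a21]; (vi) [a17 AND a33 -> a11]. ⇒ new: a21, a11.

a11, a14, a16, a17, a18, a21, a23, a30, a33, a35, a9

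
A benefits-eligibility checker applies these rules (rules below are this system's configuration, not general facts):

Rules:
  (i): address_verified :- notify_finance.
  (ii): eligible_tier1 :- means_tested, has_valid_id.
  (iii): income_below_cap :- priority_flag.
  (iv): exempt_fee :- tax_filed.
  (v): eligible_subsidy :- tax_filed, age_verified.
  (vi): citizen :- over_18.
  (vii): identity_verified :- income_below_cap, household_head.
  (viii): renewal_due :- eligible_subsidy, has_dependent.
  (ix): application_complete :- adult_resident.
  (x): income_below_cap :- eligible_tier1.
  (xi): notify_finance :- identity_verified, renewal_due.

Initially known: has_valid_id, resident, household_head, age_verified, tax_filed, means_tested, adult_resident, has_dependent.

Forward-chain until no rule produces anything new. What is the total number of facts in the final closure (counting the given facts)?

17

[1] (ii) [eligible_tier1 :- means_tested, has_valid_id.]; (iv) [exempt_fee :- tax_filed.]; (v) [eligible_subsidy :- tax_filed, age_verified.]; (ix) [application_complete :- adult_resident.]. ⇒ new: eligible_tier1, exempt_fee, eligible_subsidy, application_complete.
[2] (viii) [renewal_due :- eligible_subsidy, has_dependent.]; (x) [income_below_cap :- eligible_tier1.]. ⇒ new: renewal_due, income_below_cap.
[3] (vii) [identity_verified :- income_below_cap, household_head.]. ⇒ new: identity_verified.
[4] (xi) [notify_finance :- identity_verified, renewal_due.]. ⇒ new: notify_finance.
[5] (i) [address_verified :- notify_finance.]. ⇒ new: address_verified.
Closure: {address_verified, adult_resident, age_verified, application_complete, eligible_subsidy, eligible_tier1, exempt_fee, has_dependent, has_valid_id, household_head, identity_verified, income_below_cap, means_tested, notify_finance, renewal_due, resident, tax_filed} — 17 facts.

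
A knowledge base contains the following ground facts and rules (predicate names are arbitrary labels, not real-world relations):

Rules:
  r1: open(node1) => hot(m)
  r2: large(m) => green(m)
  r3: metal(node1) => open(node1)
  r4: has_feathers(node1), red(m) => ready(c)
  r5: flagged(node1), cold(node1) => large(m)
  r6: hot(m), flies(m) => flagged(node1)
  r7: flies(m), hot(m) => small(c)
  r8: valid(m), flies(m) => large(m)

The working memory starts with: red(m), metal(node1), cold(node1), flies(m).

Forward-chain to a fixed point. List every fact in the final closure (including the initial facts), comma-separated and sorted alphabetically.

Round 1: r3 [metal(node1) => open(node1)]. New: open(node1).
Round 2: r1 [open(node1) => hot(m)]. New: hot(m).
Round 3: r6 [hot(m), flies(m) => flagged(node1)]; r7 [flies(m), hot(m) => small(c)]. New: flagged(node1), small(c).
Round 4: r5 [flagged(node1), cold(node1) => large(m)]. New: large(m).
Round 5: r2 [large(m) => green(m)]. New: green(m).

cold(node1), flagged(node1), flies(m), green(m), hot(m), large(m), metal(node1), open(node1), red(m), small(c)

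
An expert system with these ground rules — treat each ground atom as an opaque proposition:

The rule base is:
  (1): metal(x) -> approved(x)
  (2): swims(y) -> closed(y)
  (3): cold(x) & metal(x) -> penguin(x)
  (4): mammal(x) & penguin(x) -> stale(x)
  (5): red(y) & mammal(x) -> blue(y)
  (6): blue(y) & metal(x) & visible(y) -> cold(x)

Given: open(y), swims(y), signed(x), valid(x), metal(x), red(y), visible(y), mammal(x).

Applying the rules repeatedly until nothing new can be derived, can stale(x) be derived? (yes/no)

[1] (1) [metal(x) -> approved(x)]; (2) [swims(y) -> closed(y)]; (5) [red(y) & mammal(x) -> blue(y)]. ⇒ new: approved(x), closed(y), blue(y).
[2] (6) [blue(y) & metal(x) & visible(y) -> cold(x)]. ⇒ new: cold(x).
[3] (3) [cold(x) & metal(x) -> penguin(x)]. ⇒ new: penguin(x).
[4] (4) [mammal(x) & penguin(x) -> stale(x)]. ⇒ new: stale(x).
stale(x) appears in round 4, so it is derivable.

yes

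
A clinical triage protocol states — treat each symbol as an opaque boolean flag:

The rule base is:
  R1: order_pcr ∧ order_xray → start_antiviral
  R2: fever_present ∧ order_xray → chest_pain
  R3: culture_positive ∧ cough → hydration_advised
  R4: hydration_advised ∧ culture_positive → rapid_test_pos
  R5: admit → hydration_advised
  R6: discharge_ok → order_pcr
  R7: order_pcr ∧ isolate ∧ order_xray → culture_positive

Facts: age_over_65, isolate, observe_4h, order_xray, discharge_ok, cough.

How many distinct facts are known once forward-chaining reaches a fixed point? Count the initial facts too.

11

Round 1 — R6, derive order_pcr.
Round 2 — R1, R7, derive start_antiviral, culture_positive.
Round 3 — R3, derive hydration_advised.
Round 4 — R4, derive rapid_test_pos.
Closure: {age_over_65, cough, culture_positive, discharge_ok, hydration_advised, isolate, observe_4h, order_pcr, order_xray, rapid_test_pos, start_antiviral} — 11 facts.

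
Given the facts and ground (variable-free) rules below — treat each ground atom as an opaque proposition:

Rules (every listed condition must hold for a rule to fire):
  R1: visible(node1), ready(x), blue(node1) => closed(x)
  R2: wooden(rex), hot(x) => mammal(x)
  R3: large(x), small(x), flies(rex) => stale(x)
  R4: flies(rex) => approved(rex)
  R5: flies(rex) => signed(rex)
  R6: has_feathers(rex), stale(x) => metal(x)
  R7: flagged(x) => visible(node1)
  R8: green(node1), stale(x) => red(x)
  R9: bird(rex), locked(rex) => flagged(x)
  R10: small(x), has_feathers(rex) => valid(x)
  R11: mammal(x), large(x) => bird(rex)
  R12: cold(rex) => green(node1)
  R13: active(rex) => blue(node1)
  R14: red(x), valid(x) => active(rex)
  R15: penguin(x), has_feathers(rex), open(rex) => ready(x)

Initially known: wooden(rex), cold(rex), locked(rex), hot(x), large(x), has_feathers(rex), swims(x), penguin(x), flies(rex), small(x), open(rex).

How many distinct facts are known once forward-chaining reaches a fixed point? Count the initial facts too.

Round 1: R2 [wooden(rex), hot(x) => mammal(x)]; R3 [large(x), small(x), flies(rex) => stale(x)]; R4 [flies(rex) => approved(rex)]; R5 [flies(rex) => signed(rex)]; R10 [small(x), has_feathers(rex) => valid(x)]; R12 [cold(rex) => green(node1)]; R15 [penguin(x), has_feathers(rex), open(rex) => ready(x)]. New: mammal(x), stale(x), approved(rex), signed(rex), valid(x), green(node1), ready(x).
Round 2: R6 [has_feathers(rex), stale(x) => metal(x)]; R8 [green(node1), stale(x) => red(x)]; R11 [mammal(x), large(x) => bird(rex)]. New: metal(x), red(x), bird(rex).
Round 3: R9 [bird(rex), locked(rex) => flagged(x)]; R14 [red(x), valid(x) => active(rex)]. New: flagged(x), active(rex).
Round 4: R7 [flagged(x) => visible(node1)]; R13 [active(rex) => blue(node1)]. New: visible(node1), blue(node1).
Round 5: R1 [visible(node1), ready(x), blue(node1) => closed(x)]. New: closed(x).
Closure: {active(rex), approved(rex), bird(rex), blue(node1), closed(x), cold(rex), flagged(x), flies(rex), green(node1), has_feathers(rex), hot(x), large(x), locked(rex), mammal(x), metal(x), open(rex), penguin(x), ready(x), red(x), signed(rex), small(x), stale(x), swims(x), valid(x), visible(node1), wooden(rex)} — 26 facts.

26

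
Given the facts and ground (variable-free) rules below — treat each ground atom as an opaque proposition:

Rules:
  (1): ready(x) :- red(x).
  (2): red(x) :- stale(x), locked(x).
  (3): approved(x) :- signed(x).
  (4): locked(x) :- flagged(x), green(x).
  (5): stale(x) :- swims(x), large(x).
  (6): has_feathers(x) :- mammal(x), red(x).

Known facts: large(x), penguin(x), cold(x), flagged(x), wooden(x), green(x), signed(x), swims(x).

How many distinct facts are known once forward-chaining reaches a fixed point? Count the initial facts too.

13

Round 1 fires (3), (4), (5), giving approved(x), locked(x), stale(x).
Round 2 fires (2), giving red(x).
Round 3 fires (1), giving ready(x).
Closure: {approved(x), cold(x), flagged(x), green(x), large(x), locked(x), penguin(x), ready(x), red(x), signed(x), stale(x), swims(x), wooden(x)} — 13 facts.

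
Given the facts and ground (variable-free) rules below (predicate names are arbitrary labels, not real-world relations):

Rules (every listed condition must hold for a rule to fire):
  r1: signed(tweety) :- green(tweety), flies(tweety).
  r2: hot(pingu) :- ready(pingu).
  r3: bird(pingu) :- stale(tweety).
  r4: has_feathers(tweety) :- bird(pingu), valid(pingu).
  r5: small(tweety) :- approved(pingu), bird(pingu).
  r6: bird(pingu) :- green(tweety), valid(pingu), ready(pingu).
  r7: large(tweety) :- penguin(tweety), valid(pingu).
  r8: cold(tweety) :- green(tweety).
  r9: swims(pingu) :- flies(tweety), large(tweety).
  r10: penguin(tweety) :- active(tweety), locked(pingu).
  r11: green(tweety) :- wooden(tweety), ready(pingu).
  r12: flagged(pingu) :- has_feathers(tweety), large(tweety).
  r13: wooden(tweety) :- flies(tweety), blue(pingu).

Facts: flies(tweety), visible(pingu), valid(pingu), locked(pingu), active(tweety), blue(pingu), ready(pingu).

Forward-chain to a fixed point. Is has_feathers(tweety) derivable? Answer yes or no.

yes

Round 1: r2 [hot(pingu) :- ready(pingu).]; r10 [penguin(tweety) :- active(tweety), locked(pingu).]; r13 [wooden(tweety) :- flies(tweety), blue(pingu).]. Adds hot(pingu), penguin(tweety), wooden(tweety).
Round 2: r7 [large(tweety) :- penguin(tweety), valid(pingu).]; r11 [green(tweety) :- wooden(tweety), ready(pingu).]. Adds large(tweety), green(tweety).
Round 3: r1 [signed(tweety) :- green(tweety), flies(tweety).]; r6 [bird(pingu) :- green(tweety), valid(pingu), ready(pingu).]; r8 [cold(tweety) :- green(tweety).]; r9 [swims(pingu) :- flies(tweety), large(tweety).]. Adds signed(tweety), bird(pingu), cold(tweety), swims(pingu).
Round 4: r4 [has_feathers(tweety) :- bird(pingu), valid(pingu).]. Adds has_feathers(tweety).
Round 5: r12 [flagged(pingu) :- has_feathers(tweety), large(tweety).]. Adds flagged(pingu).
has_feathers(tweety) appears in round 4, so it is derivable.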